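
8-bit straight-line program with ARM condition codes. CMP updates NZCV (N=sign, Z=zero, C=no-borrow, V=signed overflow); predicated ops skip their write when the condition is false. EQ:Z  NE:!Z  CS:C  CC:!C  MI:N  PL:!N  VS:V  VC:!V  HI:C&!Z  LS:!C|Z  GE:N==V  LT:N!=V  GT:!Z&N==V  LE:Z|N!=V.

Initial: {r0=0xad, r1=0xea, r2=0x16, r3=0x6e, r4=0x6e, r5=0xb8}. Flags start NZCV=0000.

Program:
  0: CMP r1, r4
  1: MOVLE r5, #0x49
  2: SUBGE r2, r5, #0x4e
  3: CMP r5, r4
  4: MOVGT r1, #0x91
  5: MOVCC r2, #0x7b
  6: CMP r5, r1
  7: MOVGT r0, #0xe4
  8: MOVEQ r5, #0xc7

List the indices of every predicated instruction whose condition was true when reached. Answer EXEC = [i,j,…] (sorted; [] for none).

EXEC = [1,5,7]

[0] flags=0011 → (cmp)
[1] flags=0011 LE?T → r5=0x49
[2] flags=0011 GE?F → skip
[3] flags=1000 → (cmp)
[4] flags=1000 GT?F → skip
[5] flags=1000 CC?T → r2=0x7b
[6] flags=0000 → (cmp)
[7] flags=0000 GT?T → r0=0xe4
[8] flags=0000 EQ?F → skip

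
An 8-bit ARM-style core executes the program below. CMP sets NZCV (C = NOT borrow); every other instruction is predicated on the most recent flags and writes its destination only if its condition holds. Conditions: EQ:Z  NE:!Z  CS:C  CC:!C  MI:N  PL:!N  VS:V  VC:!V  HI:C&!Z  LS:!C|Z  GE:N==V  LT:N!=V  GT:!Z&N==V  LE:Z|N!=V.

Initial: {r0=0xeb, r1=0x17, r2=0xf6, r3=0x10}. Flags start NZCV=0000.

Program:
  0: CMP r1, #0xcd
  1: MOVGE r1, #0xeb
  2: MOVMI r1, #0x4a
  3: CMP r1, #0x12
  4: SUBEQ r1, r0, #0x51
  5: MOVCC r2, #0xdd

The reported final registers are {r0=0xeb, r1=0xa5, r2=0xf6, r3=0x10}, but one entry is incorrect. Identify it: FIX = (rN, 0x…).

FIX = (r1, 0xeb)

0: ✓ CMP  NZCV=0000
1: ✓ MOVGE  r1←0xeb
2: · MOVMI
3: ✓ CMP  NZCV=1010
4: · SUBEQ
5: · MOVCC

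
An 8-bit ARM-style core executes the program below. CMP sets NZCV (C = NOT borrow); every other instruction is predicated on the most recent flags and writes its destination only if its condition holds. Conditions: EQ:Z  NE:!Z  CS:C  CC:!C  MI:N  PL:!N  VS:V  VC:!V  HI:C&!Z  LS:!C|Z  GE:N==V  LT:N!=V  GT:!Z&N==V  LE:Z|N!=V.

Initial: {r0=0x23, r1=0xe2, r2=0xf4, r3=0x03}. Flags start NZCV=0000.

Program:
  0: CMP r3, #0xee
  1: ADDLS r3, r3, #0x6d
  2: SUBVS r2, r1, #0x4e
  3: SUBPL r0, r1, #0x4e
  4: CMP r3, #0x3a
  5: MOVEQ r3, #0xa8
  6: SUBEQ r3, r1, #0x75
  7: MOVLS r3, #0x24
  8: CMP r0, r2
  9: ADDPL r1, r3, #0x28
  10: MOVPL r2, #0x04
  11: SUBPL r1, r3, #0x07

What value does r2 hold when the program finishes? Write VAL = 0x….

0: ✓ CMP  NZCV=0000
1: ✓ ADDLS  r3←0x70
2: · SUBVS
3: ✓ SUBPL  r0←0x94
4: ✓ CMP  NZCV=0010
5: · MOVEQ
6: · SUBEQ
7: · MOVLS
8: ✓ CMP  NZCV=1000
9: · ADDPL
10: · MOVPL
11: · SUBPL

VAL = 0xf4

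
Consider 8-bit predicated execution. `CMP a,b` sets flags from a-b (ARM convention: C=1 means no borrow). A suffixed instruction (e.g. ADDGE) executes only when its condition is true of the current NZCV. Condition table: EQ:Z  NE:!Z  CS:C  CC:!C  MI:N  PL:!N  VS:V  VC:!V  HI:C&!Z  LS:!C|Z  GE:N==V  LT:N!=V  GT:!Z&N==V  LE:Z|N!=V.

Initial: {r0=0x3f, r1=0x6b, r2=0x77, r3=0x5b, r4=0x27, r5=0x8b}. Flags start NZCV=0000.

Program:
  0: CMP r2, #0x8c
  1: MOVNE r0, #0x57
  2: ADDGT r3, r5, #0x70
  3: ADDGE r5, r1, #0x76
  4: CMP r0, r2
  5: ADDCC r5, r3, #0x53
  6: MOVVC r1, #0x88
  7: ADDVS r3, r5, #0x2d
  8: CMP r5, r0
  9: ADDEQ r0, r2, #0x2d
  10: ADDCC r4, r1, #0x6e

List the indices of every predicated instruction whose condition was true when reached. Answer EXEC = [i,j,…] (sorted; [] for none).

EXEC = [1,2,3,5,6,10]

[0] flags=1001 → (cmp)
[1] flags=1001 NE?T → r0=0x57
[2] flags=1001 GT?T → r3=0xfb
[3] flags=1001 GE?T → r5=0xe1
[4] flags=1000 → (cmp)
[5] flags=1000 CC?T → r5=0x4e
[6] flags=1000 VC?T → r1=0x88
[7] flags=1000 VS?F → skip
[8] flags=1000 → (cmp)
[9] flags=1000 EQ?F → skip
[10] flags=1000 CC?T → r4=0xf6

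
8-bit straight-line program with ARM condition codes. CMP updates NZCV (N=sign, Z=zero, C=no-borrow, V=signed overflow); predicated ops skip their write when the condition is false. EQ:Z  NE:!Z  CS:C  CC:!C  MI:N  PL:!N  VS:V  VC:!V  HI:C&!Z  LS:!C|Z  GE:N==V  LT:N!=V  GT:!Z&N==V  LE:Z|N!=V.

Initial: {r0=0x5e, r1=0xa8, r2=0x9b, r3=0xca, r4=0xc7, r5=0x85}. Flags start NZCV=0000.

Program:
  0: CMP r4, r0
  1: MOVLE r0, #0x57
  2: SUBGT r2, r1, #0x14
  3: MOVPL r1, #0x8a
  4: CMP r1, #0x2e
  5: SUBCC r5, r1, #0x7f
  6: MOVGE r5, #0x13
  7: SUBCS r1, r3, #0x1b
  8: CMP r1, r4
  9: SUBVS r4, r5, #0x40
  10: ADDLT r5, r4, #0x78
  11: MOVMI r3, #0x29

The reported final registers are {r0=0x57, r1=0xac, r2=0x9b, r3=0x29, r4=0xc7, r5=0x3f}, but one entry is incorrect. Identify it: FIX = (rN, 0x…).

[0] flags=0011 → (cmp)
[1] flags=0011 LE?T → r0=0x57
[2] flags=0011 GT?F → skip
[3] flags=0011 PL?T → r1=0x8a
[4] flags=0011 → (cmp)
[5] flags=0011 CC?F → skip
[6] flags=0011 GE?F → skip
[7] flags=0011 CS?T → r1=0xaf
[8] flags=1000 → (cmp)
[9] flags=1000 VS?F → skip
[10] flags=1000 LT?T → r5=0x3f
[11] flags=1000 MI?T → r3=0x29

FIX = (r1, 0xaf)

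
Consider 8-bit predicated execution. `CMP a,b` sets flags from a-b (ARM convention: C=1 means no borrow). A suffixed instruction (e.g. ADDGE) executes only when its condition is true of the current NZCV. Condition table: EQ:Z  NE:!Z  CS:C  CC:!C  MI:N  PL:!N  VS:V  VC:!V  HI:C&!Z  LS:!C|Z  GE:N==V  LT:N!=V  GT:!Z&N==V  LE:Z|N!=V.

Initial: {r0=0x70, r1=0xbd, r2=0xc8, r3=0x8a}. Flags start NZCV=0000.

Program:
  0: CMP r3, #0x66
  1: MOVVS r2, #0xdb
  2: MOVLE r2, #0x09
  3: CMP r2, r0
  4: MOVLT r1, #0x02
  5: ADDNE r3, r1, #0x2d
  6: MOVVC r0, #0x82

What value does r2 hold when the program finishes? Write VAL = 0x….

VAL = 0x09

0: ✓ CMP  NZCV=0011
1: ✓ MOVVS  r2←0xdb
2: ✓ MOVLE  r2←0x09
3: ✓ CMP  NZCV=1000
4: ✓ MOVLT  r1←0x02
5: ✓ ADDNE  r3←0x2f
6: ✓ MOVVC  r0←0x82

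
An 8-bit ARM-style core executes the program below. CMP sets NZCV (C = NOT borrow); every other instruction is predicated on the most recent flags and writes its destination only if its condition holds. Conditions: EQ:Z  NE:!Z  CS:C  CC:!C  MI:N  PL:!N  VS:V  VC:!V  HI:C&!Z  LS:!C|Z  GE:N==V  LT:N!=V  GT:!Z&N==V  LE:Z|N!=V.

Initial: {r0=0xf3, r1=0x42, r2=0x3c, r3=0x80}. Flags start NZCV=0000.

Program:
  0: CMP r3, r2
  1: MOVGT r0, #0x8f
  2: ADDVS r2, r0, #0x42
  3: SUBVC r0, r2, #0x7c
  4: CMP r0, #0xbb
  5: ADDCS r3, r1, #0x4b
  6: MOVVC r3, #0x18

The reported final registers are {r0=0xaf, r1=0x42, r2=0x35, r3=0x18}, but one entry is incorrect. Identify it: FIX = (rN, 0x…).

FIX = (r0, 0xf3)

[0] flags=0011 → (cmp)
[1] flags=0011 GT?F → skip
[2] flags=0011 VS?T → r2=0x35
[3] flags=0011 VC?F → skip
[4] flags=0010 → (cmp)
[5] flags=0010 CS?T → r3=0x8d
[6] flags=0010 VC?T → r3=0x18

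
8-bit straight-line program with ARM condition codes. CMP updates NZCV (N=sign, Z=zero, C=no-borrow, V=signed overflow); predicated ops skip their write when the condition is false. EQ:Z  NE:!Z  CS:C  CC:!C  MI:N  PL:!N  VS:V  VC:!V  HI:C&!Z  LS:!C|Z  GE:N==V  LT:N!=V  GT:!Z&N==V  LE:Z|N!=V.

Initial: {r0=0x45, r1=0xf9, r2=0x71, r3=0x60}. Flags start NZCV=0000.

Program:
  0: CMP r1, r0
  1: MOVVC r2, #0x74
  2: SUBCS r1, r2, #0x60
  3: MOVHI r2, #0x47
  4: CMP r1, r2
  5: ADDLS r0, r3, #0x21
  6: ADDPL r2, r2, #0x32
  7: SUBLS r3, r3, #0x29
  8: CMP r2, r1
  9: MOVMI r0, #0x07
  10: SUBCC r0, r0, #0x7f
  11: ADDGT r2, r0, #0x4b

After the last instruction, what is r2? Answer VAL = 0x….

VAL = 0xcc

[0] flags=1010 → (cmp)
[1] flags=1010 VC?T → r2=0x74
[2] flags=1010 CS?T → r1=0x14
[3] flags=1010 HI?T → r2=0x47
[4] flags=1000 → (cmp)
[5] flags=1000 LS?T → r0=0x81
[6] flags=1000 PL?F → skip
[7] flags=1000 LS?T → r3=0x37
[8] flags=0010 → (cmp)
[9] flags=0010 MI?F → skip
[10] flags=0010 CC?F → skip
[11] flags=0010 GT?T → r2=0xcc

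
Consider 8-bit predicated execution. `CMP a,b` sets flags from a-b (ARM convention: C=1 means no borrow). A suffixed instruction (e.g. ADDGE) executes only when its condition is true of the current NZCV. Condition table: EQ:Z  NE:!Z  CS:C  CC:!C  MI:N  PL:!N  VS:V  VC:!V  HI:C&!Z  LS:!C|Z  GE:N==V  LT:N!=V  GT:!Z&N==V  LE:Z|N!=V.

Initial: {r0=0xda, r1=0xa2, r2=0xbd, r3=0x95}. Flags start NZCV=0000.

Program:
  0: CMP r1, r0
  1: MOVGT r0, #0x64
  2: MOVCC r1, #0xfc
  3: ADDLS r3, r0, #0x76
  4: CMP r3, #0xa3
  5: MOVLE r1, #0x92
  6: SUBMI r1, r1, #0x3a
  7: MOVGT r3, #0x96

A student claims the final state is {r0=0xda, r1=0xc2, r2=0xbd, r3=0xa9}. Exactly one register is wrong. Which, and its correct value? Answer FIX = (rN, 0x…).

0: ✓ CMP  NZCV=1000
1: · MOVGT
2: ✓ MOVCC  r1←0xfc
3: ✓ ADDLS  r3←0x50
4: ✓ CMP  NZCV=1001
5: · MOVLE
6: ✓ SUBMI  r1←0xc2
7: ✓ MOVGT  r3←0x96

FIX = (r3, 0x96)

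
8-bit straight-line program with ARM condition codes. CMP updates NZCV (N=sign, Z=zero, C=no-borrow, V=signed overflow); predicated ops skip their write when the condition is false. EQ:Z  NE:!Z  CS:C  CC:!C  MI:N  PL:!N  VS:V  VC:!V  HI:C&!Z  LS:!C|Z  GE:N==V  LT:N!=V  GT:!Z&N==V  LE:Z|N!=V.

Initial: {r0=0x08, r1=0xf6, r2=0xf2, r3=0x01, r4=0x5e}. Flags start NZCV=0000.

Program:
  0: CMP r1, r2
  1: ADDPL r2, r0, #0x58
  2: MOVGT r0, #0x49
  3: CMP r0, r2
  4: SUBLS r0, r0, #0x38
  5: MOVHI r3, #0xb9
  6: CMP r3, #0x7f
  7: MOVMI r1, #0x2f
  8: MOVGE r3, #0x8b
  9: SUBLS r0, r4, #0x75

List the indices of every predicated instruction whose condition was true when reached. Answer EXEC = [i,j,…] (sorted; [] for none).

0: ✓ CMP  NZCV=0010
1: ✓ ADDPL  r2←0x60
2: ✓ MOVGT  r0←0x49
3: ✓ CMP  NZCV=1000
4: ✓ SUBLS  r0←0x11
5: · MOVHI
6: ✓ CMP  NZCV=1000
7: ✓ MOVMI  r1←0x2f
8: · MOVGE
9: ✓ SUBLS  r0←0xe9

EXEC = [1,2,4,7,9]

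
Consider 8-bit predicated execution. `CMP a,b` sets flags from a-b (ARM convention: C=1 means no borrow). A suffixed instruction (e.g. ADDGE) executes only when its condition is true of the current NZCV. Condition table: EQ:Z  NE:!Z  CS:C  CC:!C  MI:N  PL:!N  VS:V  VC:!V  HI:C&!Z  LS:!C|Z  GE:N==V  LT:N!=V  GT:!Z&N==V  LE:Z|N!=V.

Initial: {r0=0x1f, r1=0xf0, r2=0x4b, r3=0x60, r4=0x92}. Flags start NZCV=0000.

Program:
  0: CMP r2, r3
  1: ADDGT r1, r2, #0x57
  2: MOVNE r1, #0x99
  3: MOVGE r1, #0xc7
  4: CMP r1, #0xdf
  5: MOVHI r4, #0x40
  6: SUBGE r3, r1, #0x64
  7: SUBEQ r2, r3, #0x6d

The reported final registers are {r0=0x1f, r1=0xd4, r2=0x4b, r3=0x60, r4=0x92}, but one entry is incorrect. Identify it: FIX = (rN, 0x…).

[0] flags=1000 → (cmp)
[1] flags=1000 GT?F → skip
[2] flags=1000 NE?T → r1=0x99
[3] flags=1000 GE?F → skip
[4] flags=1000 → (cmp)
[5] flags=1000 HI?F → skip
[6] flags=1000 GE?F → skip
[7] flags=1000 EQ?F → skip

FIX = (r1, 0x99)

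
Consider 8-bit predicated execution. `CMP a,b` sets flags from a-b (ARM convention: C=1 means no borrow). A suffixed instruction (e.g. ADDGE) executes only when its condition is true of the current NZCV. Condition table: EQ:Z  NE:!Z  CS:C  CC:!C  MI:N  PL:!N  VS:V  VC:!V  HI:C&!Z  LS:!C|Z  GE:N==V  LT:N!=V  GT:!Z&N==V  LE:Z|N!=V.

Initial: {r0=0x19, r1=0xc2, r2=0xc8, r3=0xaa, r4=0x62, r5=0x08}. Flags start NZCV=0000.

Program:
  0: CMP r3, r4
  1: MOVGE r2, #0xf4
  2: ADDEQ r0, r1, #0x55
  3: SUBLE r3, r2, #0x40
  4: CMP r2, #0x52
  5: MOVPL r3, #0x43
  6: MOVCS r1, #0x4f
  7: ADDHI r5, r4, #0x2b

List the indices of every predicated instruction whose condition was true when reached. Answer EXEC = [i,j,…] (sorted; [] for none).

EXEC = [3,5,6,7]

0: ✓ CMP  NZCV=0011
1: · MOVGE
2: · ADDEQ
3: ✓ SUBLE  r3←0x88
4: ✓ CMP  NZCV=0011
5: ✓ MOVPL  r3←0x43
6: ✓ MOVCS  r1←0x4f
7: ✓ ADDHI  r5←0x8d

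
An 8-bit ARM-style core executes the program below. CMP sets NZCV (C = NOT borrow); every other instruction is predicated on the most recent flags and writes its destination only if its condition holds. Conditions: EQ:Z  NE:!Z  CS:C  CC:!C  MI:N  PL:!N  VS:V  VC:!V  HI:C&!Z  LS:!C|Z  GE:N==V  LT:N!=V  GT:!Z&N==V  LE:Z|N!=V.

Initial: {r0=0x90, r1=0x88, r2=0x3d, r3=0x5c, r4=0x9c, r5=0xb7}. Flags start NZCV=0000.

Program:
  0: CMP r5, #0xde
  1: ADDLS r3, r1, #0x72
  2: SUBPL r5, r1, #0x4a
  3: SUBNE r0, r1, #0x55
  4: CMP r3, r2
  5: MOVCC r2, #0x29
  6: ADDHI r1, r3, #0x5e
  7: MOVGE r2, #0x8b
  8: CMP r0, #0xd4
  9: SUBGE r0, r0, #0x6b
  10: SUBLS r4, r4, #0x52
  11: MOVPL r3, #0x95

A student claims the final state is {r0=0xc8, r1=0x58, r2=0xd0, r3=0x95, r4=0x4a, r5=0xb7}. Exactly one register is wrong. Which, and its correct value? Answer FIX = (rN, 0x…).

FIX = (r2, 0x3d)

[0] flags=1000 → (cmp)
[1] flags=1000 LS?T → r3=0xfa
[2] flags=1000 PL?F → skip
[3] flags=1000 NE?T → r0=0x33
[4] flags=1010 → (cmp)
[5] flags=1010 CC?F → skip
[6] flags=1010 HI?T → r1=0x58
[7] flags=1010 GE?F → skip
[8] flags=0000 → (cmp)
[9] flags=0000 GE?T → r0=0xc8
[10] flags=0000 LS?T → r4=0x4a
[11] flags=0000 PL?T → r3=0x95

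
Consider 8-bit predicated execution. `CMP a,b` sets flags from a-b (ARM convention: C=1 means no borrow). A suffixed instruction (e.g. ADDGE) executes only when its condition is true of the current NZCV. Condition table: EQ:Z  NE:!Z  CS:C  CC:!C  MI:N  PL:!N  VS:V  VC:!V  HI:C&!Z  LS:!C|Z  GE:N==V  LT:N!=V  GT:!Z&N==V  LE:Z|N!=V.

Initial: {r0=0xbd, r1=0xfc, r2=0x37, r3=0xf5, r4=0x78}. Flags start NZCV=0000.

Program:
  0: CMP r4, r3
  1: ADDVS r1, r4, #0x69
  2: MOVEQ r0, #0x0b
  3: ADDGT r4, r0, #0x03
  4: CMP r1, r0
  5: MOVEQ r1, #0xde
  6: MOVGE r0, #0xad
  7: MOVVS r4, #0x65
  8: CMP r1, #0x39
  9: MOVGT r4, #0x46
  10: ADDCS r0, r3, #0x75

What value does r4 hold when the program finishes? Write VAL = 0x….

VAL = 0xc0

[0] flags=1001 → (cmp)
[1] flags=1001 VS?T → r1=0xe1
[2] flags=1001 EQ?F → skip
[3] flags=1001 GT?T → r4=0xc0
[4] flags=0010 → (cmp)
[5] flags=0010 EQ?F → skip
[6] flags=0010 GE?T → r0=0xad
[7] flags=0010 VS?F → skip
[8] flags=1010 → (cmp)
[9] flags=1010 GT?F → skip
[10] flags=1010 CS?T → r0=0x6a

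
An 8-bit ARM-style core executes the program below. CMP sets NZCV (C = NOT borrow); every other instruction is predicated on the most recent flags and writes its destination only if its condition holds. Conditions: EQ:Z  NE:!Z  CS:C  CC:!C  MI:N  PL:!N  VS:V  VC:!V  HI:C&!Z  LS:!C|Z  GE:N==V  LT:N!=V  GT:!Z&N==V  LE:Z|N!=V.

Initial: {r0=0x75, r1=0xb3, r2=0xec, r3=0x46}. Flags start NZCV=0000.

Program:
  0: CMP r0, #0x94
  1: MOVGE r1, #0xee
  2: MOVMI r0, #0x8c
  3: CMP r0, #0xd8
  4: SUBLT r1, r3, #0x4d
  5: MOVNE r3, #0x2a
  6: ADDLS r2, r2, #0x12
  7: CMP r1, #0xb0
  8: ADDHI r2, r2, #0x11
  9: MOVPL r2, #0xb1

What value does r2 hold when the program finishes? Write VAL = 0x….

0: ✓ CMP  NZCV=1001
1: ✓ MOVGE  r1←0xee
2: ✓ MOVMI  r0←0x8c
3: ✓ CMP  NZCV=1000
4: ✓ SUBLT  r1←0xf9
5: ✓ MOVNE  r3←0x2a
6: ✓ ADDLS  r2←0xfe
7: ✓ CMP  NZCV=0010
8: ✓ ADDHI  r2←0x0f
9: ✓ MOVPL  r2←0xb1

VAL = 0xb1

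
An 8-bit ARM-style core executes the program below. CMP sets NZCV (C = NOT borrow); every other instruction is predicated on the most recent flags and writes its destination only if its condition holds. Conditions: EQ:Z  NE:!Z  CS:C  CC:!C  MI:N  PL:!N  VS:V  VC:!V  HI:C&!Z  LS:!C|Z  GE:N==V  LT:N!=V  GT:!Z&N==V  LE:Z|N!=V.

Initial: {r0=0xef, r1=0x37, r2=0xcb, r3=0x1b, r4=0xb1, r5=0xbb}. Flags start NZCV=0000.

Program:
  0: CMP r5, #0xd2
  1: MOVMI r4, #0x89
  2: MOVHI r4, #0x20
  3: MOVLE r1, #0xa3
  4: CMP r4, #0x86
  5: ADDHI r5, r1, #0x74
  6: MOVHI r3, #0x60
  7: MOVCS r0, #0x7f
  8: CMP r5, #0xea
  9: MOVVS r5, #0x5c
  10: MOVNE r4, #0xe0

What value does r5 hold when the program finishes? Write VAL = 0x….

[0] flags=1000 → (cmp)
[1] flags=1000 MI?T → r4=0x89
[2] flags=1000 HI?F → skip
[3] flags=1000 LE?T → r1=0xa3
[4] flags=0010 → (cmp)
[5] flags=0010 HI?T → r5=0x17
[6] flags=0010 HI?T → r3=0x60
[7] flags=0010 CS?T → r0=0x7f
[8] flags=0000 → (cmp)
[9] flags=0000 VS?F → skip
[10] flags=0000 NE?T → r4=0xe0

VAL = 0x17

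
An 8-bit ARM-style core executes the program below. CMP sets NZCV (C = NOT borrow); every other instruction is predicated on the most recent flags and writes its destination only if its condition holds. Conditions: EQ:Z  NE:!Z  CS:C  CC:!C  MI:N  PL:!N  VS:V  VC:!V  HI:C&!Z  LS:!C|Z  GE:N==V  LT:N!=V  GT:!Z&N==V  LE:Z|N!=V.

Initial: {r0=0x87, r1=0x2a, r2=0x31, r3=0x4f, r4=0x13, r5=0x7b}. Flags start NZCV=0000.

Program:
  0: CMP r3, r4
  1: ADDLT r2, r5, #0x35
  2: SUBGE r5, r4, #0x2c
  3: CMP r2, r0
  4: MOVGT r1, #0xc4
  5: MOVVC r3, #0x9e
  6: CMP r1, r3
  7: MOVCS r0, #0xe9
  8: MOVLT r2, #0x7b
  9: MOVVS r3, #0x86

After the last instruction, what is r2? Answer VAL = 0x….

[0] flags=0010 → (cmp)
[1] flags=0010 LT?F → skip
[2] flags=0010 GE?T → r5=0xe7
[3] flags=1001 → (cmp)
[4] flags=1001 GT?T → r1=0xc4
[5] flags=1001 VC?F → skip
[6] flags=0011 → (cmp)
[7] flags=0011 CS?T → r0=0xe9
[8] flags=0011 LT?T → r2=0x7b
[9] flags=0011 VS?T → r3=0x86

VAL = 0x7b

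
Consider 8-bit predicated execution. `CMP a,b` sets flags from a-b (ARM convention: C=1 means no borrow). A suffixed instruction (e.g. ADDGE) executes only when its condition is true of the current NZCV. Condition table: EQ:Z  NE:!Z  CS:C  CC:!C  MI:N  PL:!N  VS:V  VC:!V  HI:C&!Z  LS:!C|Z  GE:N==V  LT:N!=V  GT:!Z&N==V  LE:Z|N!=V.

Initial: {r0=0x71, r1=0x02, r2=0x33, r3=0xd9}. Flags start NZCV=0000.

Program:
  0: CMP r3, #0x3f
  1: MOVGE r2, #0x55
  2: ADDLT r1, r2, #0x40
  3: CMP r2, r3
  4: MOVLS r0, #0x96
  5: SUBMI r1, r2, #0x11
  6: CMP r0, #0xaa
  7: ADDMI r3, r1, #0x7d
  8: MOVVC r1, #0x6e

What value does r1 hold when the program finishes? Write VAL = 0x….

0: ✓ CMP  NZCV=1010
1: · MOVGE
2: ✓ ADDLT  r1←0x73
3: ✓ CMP  NZCV=0000
4: ✓ MOVLS  r0←0x96
5: · SUBMI
6: ✓ CMP  NZCV=1000
7: ✓ ADDMI  r3←0xf0
8: ✓ MOVVC  r1←0x6e

VAL = 0x6e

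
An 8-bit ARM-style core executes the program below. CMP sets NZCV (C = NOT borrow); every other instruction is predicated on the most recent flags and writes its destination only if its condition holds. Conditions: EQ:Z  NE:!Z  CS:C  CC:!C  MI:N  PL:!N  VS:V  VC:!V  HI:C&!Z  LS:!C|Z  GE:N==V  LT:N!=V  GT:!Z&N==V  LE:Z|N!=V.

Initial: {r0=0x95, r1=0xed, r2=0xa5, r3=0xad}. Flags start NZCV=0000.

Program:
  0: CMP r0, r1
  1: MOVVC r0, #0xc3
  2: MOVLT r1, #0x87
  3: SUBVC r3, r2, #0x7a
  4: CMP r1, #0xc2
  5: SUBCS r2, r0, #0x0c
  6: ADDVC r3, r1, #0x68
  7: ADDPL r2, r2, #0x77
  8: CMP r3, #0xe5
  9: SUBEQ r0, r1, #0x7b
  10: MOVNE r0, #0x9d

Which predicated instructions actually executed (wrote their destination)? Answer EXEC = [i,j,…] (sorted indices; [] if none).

[0] flags=1000 → (cmp)
[1] flags=1000 VC?T → r0=0xc3
[2] flags=1000 LT?T → r1=0x87
[3] flags=1000 VC?T → r3=0x2b
[4] flags=1000 → (cmp)
[5] flags=1000 CS?F → skip
[6] flags=1000 VC?T → r3=0xef
[7] flags=1000 PL?F → skip
[8] flags=0010 → (cmp)
[9] flags=0010 EQ?F → skip
[10] flags=0010 NE?T → r0=0x9d

EXEC = [1,2,3,6,10]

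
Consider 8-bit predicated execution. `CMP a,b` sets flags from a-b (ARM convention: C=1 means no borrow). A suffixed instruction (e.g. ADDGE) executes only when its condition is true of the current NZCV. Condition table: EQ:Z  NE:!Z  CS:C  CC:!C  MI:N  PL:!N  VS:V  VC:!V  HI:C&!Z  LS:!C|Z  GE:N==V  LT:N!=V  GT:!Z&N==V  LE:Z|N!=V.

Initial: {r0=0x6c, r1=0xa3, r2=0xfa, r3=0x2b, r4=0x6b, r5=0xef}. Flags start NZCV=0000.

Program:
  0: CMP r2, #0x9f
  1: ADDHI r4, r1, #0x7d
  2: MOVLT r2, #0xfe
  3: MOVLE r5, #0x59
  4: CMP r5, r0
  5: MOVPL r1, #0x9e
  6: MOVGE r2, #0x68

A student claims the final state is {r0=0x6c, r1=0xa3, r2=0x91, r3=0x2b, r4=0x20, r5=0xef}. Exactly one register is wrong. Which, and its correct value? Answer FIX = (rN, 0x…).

FIX = (r2, 0xfa)

[0] flags=0010 → (cmp)
[1] flags=0010 HI?T → r4=0x20
[2] flags=0010 LT?F → skip
[3] flags=0010 LE?F → skip
[4] flags=1010 → (cmp)
[5] flags=1010 PL?F → skip
[6] flags=1010 GE?F → skip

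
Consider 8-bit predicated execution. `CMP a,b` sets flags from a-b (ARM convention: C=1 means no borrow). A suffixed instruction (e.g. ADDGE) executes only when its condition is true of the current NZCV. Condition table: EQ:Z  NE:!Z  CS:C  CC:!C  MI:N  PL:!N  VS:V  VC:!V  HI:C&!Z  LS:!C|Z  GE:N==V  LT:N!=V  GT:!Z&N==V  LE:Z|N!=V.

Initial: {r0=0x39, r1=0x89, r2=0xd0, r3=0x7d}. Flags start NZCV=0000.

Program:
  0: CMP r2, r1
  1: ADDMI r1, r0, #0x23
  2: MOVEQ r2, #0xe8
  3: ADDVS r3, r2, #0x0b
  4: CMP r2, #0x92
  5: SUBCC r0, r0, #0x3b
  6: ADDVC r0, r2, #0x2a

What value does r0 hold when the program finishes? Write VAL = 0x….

0: ✓ CMP  NZCV=0010
1: · ADDMI
2: · MOVEQ
3: · ADDVS
4: ✓ CMP  NZCV=0010
5: · SUBCC
6: ✓ ADDVC  r0←0xfa

VAL = 0xfa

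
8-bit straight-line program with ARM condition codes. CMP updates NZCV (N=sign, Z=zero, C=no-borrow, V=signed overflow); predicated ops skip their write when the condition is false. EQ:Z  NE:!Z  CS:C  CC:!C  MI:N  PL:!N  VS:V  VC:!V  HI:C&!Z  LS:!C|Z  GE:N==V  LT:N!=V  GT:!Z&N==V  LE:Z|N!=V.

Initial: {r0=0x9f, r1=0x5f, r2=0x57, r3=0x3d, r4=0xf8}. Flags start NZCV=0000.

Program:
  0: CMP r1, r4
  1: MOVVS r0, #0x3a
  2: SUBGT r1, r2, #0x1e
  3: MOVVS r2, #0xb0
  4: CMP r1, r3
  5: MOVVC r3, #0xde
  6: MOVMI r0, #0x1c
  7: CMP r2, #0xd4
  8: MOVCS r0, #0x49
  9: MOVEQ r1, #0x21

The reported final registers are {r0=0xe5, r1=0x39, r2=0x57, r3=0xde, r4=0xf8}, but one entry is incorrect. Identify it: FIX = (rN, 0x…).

FIX = (r0, 0x1c)

0: ✓ CMP  NZCV=0000
1: · MOVVS
2: ✓ SUBGT  r1←0x39
3: · MOVVS
4: ✓ CMP  NZCV=1000
5: ✓ MOVVC  r3←0xde
6: ✓ MOVMI  r0←0x1c
7: ✓ CMP  NZCV=1001
8: · MOVCS
9: · MOVEQ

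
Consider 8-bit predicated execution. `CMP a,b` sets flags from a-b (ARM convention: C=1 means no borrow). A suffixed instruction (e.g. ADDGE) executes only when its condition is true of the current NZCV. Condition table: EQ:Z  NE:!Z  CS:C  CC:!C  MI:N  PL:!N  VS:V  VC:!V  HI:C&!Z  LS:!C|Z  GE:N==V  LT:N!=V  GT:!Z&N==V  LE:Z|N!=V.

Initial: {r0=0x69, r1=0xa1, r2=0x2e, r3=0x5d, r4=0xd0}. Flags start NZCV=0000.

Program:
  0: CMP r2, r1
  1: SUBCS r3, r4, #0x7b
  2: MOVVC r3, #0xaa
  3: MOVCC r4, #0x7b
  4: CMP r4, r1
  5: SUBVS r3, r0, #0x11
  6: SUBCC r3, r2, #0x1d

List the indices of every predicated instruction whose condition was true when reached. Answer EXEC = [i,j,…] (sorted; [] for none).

[0] flags=1001 → (cmp)
[1] flags=1001 CS?F → skip
[2] flags=1001 VC?F → skip
[3] flags=1001 CC?T → r4=0x7b
[4] flags=1001 → (cmp)
[5] flags=1001 VS?T → r3=0x58
[6] flags=1001 CC?T → r3=0x11

EXEC = [3,5,6]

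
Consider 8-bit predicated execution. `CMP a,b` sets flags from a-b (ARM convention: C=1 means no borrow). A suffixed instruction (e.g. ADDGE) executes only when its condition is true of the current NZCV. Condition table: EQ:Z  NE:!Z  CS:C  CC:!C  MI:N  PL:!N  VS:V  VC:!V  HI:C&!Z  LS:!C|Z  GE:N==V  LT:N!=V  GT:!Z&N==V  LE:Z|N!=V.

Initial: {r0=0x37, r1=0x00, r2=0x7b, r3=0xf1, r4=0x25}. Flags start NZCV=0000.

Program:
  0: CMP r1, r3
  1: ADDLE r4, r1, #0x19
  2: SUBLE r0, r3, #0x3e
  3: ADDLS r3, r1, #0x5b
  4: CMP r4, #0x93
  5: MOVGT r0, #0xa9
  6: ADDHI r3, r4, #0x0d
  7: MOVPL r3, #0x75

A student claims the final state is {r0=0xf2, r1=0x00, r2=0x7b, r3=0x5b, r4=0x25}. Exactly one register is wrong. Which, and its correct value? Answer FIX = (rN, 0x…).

FIX = (r0, 0xa9)

[0] flags=0000 → (cmp)
[1] flags=0000 LE?F → skip
[2] flags=0000 LE?F → skip
[3] flags=0000 LS?T → r3=0x5b
[4] flags=1001 → (cmp)
[5] flags=1001 GT?T → r0=0xa9
[6] flags=1001 HI?F → skip
[7] flags=1001 PL?F → skip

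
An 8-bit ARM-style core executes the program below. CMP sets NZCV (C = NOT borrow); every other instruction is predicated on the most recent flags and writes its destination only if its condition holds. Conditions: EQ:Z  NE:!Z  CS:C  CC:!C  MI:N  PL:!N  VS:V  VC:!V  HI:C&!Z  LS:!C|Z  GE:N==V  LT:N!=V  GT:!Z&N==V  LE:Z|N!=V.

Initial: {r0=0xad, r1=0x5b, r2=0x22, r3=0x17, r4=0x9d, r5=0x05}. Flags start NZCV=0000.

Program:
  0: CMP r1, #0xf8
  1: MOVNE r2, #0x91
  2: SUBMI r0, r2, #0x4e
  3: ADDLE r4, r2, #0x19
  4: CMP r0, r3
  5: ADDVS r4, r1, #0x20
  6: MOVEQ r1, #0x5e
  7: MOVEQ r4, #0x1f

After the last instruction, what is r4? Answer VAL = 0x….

0: ✓ CMP  NZCV=0000
1: ✓ MOVNE  r2←0x91
2: · SUBMI
3: · ADDLE
4: ✓ CMP  NZCV=1010
5: · ADDVS
6: · MOVEQ
7: · MOVEQ

VAL = 0x9d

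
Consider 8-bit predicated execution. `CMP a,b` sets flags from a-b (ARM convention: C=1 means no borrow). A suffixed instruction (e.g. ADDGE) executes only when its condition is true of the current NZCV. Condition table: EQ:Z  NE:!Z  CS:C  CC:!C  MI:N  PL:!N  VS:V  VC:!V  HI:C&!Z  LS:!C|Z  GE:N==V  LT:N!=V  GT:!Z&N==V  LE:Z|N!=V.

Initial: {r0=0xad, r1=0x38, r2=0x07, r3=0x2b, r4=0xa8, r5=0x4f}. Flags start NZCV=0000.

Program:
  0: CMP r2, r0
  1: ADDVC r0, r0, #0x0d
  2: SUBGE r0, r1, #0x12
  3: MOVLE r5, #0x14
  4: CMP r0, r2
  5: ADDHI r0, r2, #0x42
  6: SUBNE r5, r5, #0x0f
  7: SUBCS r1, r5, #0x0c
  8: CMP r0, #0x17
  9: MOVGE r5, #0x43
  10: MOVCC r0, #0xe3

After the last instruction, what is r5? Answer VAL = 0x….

VAL = 0x43

[0] flags=0000 → (cmp)
[1] flags=0000 VC?T → r0=0xba
[2] flags=0000 GE?T → r0=0x26
[3] flags=0000 LE?F → skip
[4] flags=0010 → (cmp)
[5] flags=0010 HI?T → r0=0x49
[6] flags=0010 NE?T → r5=0x40
[7] flags=0010 CS?T → r1=0x34
[8] flags=0010 → (cmp)
[9] flags=0010 GE?T → r5=0x43
[10] flags=0010 CC?F → skip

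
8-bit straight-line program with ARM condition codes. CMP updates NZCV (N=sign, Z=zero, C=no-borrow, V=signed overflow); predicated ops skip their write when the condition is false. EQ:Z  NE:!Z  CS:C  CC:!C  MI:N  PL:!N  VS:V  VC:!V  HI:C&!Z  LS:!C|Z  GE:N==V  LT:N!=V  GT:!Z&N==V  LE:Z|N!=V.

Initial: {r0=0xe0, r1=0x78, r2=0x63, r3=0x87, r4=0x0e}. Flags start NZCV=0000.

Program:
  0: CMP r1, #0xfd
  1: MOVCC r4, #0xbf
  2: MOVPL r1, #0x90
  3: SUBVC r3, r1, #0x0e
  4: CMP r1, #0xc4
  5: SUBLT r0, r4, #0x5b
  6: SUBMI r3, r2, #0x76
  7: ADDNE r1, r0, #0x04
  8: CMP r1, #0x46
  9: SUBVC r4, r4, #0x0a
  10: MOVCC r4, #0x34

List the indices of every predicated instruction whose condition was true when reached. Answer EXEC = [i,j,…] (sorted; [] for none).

[0] flags=0000 → (cmp)
[1] flags=0000 CC?T → r4=0xbf
[2] flags=0000 PL?T → r1=0x90
[3] flags=0000 VC?T → r3=0x82
[4] flags=1000 → (cmp)
[5] flags=1000 LT?T → r0=0x64
[6] flags=1000 MI?T → r3=0xed
[7] flags=1000 NE?T → r1=0x68
[8] flags=0010 → (cmp)
[9] flags=0010 VC?T → r4=0xb5
[10] flags=0010 CC?F → skip

EXEC = [1,2,3,5,6,7,9]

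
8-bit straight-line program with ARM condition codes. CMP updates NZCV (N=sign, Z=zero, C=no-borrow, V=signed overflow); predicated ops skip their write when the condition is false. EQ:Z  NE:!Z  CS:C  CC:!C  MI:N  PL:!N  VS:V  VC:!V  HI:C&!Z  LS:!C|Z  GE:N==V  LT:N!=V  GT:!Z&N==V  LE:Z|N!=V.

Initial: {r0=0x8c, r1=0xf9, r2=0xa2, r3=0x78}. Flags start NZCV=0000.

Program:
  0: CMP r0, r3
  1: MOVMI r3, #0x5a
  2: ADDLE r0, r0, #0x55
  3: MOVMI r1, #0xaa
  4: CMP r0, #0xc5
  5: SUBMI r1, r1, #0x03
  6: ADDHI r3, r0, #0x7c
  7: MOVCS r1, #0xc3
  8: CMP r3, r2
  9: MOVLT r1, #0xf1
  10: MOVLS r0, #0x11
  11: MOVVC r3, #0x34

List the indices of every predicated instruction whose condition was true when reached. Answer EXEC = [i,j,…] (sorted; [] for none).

EXEC = [2,6,7,10]

[0] flags=0011 → (cmp)
[1] flags=0011 MI?F → skip
[2] flags=0011 LE?T → r0=0xe1
[3] flags=0011 MI?F → skip
[4] flags=0010 → (cmp)
[5] flags=0010 MI?F → skip
[6] flags=0010 HI?T → r3=0x5d
[7] flags=0010 CS?T → r1=0xc3
[8] flags=1001 → (cmp)
[9] flags=1001 LT?F → skip
[10] flags=1001 LS?T → r0=0x11
[11] flags=1001 VC?F → skip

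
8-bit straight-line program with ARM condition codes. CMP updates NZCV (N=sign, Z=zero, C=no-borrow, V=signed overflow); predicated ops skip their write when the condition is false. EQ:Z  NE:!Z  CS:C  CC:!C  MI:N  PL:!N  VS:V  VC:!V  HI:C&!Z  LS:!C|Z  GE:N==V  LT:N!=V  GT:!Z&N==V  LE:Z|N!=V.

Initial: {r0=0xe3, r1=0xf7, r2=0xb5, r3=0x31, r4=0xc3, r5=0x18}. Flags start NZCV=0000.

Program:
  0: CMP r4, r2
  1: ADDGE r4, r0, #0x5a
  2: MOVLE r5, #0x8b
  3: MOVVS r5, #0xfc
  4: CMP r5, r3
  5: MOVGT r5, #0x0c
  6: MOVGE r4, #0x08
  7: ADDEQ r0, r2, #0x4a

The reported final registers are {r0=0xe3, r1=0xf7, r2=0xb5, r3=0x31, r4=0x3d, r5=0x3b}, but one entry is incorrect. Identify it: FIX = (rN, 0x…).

[0] flags=0010 → (cmp)
[1] flags=0010 GE?T → r4=0x3d
[2] flags=0010 LE?F → skip
[3] flags=0010 VS?F → skip
[4] flags=1000 → (cmp)
[5] flags=1000 GT?F → skip
[6] flags=1000 GE?F → skip
[7] flags=1000 EQ?F → skip

FIX = (r5, 0x18)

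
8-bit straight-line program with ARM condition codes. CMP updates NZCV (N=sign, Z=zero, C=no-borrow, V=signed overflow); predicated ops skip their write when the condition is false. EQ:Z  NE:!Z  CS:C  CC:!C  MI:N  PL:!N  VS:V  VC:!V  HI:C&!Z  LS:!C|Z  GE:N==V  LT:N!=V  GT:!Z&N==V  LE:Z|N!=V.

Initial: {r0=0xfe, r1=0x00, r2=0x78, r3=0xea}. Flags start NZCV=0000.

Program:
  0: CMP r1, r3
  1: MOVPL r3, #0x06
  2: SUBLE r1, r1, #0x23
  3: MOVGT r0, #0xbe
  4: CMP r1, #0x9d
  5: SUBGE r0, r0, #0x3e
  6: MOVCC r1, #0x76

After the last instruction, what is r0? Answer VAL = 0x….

0: ✓ CMP  NZCV=0000
1: ✓ MOVPL  r3←0x06
2: · SUBLE
3: ✓ MOVGT  r0←0xbe
4: ✓ CMP  NZCV=0000
5: ✓ SUBGE  r0←0x80
6: ✓ MOVCC  r1←0x76

VAL = 0x80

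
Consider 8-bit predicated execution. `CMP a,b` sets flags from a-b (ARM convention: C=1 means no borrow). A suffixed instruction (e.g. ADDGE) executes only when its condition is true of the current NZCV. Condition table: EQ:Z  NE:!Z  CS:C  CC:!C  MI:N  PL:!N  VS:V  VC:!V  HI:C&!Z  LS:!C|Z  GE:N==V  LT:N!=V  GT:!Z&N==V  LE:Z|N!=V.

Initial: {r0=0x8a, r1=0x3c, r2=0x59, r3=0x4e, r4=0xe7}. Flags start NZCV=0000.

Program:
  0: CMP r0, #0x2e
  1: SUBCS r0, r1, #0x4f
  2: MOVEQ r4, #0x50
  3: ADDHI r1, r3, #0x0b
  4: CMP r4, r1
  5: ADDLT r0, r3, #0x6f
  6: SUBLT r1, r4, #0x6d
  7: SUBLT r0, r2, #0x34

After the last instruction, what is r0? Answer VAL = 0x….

[0] flags=0011 → (cmp)
[1] flags=0011 CS?T → r0=0xed
[2] flags=0011 EQ?F → skip
[3] flags=0011 HI?T → r1=0x59
[4] flags=1010 → (cmp)
[5] flags=1010 LT?T → r0=0xbd
[6] flags=1010 LT?T → r1=0x7a
[7] flags=1010 LT?T → r0=0x25

VAL = 0x25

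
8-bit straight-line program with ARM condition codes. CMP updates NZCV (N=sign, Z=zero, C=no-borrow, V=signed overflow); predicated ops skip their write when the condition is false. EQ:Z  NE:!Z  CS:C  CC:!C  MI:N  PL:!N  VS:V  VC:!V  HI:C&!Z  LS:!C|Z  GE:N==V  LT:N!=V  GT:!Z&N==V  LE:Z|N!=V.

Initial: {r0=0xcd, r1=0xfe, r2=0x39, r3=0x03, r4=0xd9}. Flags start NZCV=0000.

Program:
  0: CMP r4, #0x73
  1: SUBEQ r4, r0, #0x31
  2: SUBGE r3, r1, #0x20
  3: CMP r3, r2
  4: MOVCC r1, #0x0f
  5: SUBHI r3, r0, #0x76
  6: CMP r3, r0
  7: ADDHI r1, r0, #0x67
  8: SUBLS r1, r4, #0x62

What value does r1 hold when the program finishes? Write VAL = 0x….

VAL = 0x77

[0] flags=0011 → (cmp)
[1] flags=0011 EQ?F → skip
[2] flags=0011 GE?F → skip
[3] flags=1000 → (cmp)
[4] flags=1000 CC?T → r1=0x0f
[5] flags=1000 HI?F → skip
[6] flags=0000 → (cmp)
[7] flags=0000 HI?F → skip
[8] flags=0000 LS?T → r1=0x77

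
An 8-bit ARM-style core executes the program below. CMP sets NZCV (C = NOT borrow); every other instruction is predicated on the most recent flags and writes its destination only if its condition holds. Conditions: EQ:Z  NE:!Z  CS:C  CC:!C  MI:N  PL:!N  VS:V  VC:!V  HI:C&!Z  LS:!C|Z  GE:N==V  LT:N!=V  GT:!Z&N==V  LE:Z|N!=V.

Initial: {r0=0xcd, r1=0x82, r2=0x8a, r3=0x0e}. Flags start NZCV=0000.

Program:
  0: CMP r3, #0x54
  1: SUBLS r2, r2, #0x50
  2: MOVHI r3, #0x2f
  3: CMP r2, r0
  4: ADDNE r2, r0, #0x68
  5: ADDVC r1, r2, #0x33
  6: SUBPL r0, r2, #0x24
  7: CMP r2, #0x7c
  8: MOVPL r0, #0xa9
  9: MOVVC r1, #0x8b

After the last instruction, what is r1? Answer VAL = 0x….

0: ✓ CMP  NZCV=1000
1: ✓ SUBLS  r2←0x3a
2: · MOVHI
3: ✓ CMP  NZCV=0000
4: ✓ ADDNE  r2←0x35
5: ✓ ADDVC  r1←0x68
6: ✓ SUBPL  r0←0x11
7: ✓ CMP  NZCV=1000
8: · MOVPL
9: ✓ MOVVC  r1←0x8b

VAL = 0x8b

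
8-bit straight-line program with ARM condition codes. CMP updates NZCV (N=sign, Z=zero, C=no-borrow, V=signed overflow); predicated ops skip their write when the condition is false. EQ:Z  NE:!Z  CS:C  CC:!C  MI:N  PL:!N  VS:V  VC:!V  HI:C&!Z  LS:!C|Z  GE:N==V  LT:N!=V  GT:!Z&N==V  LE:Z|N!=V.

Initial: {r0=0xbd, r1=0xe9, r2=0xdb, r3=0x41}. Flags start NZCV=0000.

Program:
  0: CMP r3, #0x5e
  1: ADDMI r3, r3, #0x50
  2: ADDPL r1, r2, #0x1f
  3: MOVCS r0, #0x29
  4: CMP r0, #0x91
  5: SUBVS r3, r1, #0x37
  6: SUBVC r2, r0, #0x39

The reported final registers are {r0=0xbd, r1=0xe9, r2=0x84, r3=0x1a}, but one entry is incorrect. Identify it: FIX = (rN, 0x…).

FIX = (r3, 0x91)

0: ✓ CMP  NZCV=1000
1: ✓ ADDMI  r3←0x91
2: · ADDPL
3: · MOVCS
4: ✓ CMP  NZCV=0010
5: · SUBVS
6: ✓ SUBVC  r2←0x84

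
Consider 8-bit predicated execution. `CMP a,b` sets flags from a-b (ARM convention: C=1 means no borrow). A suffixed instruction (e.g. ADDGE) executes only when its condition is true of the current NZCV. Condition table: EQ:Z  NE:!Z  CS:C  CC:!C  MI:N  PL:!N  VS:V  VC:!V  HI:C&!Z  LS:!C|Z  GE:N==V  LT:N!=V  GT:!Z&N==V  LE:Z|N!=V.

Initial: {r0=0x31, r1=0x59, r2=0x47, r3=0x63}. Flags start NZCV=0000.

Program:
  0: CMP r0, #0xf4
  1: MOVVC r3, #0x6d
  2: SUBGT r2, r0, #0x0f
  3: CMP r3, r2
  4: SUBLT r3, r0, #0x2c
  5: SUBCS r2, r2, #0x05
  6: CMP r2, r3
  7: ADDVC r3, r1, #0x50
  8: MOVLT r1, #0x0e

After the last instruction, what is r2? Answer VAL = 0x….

VAL = 0x1d

[0] flags=0000 → (cmp)
[1] flags=0000 VC?T → r3=0x6d
[2] flags=0000 GT?T → r2=0x22
[3] flags=0010 → (cmp)
[4] flags=0010 LT?F → skip
[5] flags=0010 CS?T → r2=0x1d
[6] flags=1000 → (cmp)
[7] flags=1000 VC?T → r3=0xa9
[8] flags=1000 LT?T → r1=0x0e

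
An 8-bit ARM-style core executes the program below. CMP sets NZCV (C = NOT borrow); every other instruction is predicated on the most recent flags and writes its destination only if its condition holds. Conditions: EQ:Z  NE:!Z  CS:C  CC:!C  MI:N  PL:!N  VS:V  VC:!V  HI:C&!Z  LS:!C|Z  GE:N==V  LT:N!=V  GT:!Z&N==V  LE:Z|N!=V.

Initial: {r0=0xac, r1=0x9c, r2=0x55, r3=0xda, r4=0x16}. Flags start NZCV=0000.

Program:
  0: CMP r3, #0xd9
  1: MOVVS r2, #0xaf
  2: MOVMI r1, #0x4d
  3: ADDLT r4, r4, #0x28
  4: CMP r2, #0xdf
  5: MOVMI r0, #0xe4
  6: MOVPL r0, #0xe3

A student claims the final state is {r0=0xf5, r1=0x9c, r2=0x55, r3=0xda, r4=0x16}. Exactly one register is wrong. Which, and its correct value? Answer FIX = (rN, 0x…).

0: ✓ CMP  NZCV=0010
1: · MOVVS
2: · MOVMI
3: · ADDLT
4: ✓ CMP  NZCV=0000
5: · MOVMI
6: ✓ MOVPL  r0←0xe3

FIX = (r0, 0xe3)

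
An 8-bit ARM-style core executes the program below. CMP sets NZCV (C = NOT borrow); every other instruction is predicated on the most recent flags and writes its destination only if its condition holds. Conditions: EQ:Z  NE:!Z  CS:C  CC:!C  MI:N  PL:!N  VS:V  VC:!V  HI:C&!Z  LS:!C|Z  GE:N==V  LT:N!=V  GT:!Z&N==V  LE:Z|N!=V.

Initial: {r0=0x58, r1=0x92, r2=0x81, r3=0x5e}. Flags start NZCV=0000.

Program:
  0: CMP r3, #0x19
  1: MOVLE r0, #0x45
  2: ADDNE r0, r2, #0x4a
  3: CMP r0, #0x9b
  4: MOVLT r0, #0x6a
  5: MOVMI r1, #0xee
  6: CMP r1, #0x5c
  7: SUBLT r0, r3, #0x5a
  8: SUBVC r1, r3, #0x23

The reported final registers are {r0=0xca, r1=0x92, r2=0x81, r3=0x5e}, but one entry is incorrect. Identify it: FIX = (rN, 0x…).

FIX = (r0, 0x04)

0: ✓ CMP  NZCV=0010
1: · MOVLE
2: ✓ ADDNE  r0←0xcb
3: ✓ CMP  NZCV=0010
4: · MOVLT
5: · MOVMI
6: ✓ CMP  NZCV=0011
7: ✓ SUBLT  r0←0x04
8: · SUBVC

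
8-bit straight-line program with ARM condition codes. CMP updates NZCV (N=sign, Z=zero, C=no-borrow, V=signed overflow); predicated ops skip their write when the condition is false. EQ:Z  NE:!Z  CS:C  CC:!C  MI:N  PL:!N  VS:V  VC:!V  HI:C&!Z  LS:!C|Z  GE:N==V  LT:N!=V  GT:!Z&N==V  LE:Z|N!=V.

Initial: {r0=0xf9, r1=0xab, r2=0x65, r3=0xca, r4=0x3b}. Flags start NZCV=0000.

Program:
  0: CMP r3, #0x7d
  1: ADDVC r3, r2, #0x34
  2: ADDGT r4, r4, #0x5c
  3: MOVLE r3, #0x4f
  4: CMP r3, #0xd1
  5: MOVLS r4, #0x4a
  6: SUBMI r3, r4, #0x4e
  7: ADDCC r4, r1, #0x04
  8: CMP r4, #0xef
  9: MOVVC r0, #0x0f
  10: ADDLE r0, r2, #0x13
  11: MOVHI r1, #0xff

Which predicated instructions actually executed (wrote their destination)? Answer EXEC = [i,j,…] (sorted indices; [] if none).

EXEC = [3,5,7,9,10]

[0] flags=0011 → (cmp)
[1] flags=0011 VC?F → skip
[2] flags=0011 GT?F → skip
[3] flags=0011 LE?T → r3=0x4f
[4] flags=0000 → (cmp)
[5] flags=0000 LS?T → r4=0x4a
[6] flags=0000 MI?F → skip
[7] flags=0000 CC?T → r4=0xaf
[8] flags=1000 → (cmp)
[9] flags=1000 VC?T → r0=0x0f
[10] flags=1000 LE?T → r0=0x78
[11] flags=1000 HI?F → skip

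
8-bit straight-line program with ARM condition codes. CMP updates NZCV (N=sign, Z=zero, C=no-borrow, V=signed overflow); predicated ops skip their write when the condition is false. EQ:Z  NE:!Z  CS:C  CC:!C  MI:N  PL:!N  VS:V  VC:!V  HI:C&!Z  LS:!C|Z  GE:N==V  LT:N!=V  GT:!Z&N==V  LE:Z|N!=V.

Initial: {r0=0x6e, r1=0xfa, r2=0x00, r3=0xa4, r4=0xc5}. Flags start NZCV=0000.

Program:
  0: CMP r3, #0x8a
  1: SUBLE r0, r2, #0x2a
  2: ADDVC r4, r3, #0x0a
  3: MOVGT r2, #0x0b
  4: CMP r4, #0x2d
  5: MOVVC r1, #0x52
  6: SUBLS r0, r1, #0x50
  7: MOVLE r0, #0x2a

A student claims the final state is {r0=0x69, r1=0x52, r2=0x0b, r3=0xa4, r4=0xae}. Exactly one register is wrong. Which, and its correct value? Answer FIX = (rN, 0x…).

FIX = (r0, 0x2a)

[0] flags=0010 → (cmp)
[1] flags=0010 LE?F → skip
[2] flags=0010 VC?T → r4=0xae
[3] flags=0010 GT?T → r2=0x0b
[4] flags=1010 → (cmp)
[5] flags=1010 VC?T → r1=0x52
[6] flags=1010 LS?F → skip
[7] flags=1010 LE?T → r0=0x2a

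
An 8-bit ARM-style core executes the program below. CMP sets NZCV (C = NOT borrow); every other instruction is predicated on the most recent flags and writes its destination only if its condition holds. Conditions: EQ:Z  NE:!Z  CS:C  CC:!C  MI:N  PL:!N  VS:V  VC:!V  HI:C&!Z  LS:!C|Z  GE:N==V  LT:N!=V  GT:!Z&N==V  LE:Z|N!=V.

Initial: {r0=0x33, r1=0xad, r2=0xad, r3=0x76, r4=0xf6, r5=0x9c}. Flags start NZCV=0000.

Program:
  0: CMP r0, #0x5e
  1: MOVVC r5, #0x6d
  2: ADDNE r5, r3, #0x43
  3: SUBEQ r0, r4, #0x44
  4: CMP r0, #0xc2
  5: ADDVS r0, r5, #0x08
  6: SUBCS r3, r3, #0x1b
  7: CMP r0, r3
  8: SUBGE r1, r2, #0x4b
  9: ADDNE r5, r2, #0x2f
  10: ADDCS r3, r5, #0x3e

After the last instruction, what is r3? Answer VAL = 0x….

0: ✓ CMP  NZCV=1000
1: ✓ MOVVC  r5←0x6d
2: ✓ ADDNE  r5←0xb9
3: · SUBEQ
4: ✓ CMP  NZCV=0000
5: · ADDVS
6: · SUBCS
7: ✓ CMP  NZCV=1000
8: · SUBGE
9: ✓ ADDNE  r5←0xdc
10: · ADDCS

VAL = 0x76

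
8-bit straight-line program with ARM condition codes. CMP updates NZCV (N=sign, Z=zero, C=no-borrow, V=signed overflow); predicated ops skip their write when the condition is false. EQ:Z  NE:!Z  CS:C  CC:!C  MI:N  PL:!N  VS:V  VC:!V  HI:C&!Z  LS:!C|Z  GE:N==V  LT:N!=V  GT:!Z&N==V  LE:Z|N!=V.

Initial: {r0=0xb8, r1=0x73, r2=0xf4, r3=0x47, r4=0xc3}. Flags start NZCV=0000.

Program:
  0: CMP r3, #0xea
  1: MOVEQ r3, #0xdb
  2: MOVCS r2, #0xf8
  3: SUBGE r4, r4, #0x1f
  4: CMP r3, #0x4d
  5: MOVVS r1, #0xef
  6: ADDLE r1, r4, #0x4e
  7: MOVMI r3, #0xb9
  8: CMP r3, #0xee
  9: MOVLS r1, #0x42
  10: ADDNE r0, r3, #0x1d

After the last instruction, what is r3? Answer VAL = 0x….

VAL = 0xb9

0: ✓ CMP  NZCV=0000
1: · MOVEQ
2: · MOVCS
3: ✓ SUBGE  r4←0xa4
4: ✓ CMP  NZCV=1000
5: · MOVVS
6: ✓ ADDLE  r1←0xf2
7: ✓ MOVMI  r3←0xb9
8: ✓ CMP  NZCV=1000
9: ✓ MOVLS  r1←0x42
10: ✓ ADDNE  r0←0xd6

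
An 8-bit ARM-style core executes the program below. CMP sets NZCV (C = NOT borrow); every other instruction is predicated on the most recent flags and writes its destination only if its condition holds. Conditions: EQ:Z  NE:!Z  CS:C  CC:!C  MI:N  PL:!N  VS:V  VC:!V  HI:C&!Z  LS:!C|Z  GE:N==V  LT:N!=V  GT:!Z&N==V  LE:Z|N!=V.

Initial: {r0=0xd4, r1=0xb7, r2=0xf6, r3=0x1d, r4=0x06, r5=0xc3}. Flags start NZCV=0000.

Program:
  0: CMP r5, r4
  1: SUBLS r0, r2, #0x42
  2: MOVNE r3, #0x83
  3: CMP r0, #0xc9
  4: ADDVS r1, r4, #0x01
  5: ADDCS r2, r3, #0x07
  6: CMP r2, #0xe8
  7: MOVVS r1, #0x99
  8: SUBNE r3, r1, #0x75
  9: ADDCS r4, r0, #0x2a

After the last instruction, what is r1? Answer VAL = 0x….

[0] flags=1010 → (cmp)
[1] flags=1010 LS?F → skip
[2] flags=1010 NE?T → r3=0x83
[3] flags=0010 → (cmp)
[4] flags=0010 VS?F → skip
[5] flags=0010 CS?T → r2=0x8a
[6] flags=1000 → (cmp)
[7] flags=1000 VS?F → skip
[8] flags=1000 NE?T → r3=0x42
[9] flags=1000 CS?F → skip

VAL = 0xb7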